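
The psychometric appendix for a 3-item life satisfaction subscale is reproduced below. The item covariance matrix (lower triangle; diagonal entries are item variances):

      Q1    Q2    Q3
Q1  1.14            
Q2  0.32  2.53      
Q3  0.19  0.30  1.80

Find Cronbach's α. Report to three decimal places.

Cronbach's α = 0.343

sum of item variances = 1.14 + 2.53 + 1.80 = 5.47
Sum of off-diagonal covariances = 0.81
total variance = 5.47 + 2 × 0.81 = 7.09
α = (k/(k−1))·(1 − sum of item variances/total variance) = (3/2)·(1 − 5.47/7.09) = 0.343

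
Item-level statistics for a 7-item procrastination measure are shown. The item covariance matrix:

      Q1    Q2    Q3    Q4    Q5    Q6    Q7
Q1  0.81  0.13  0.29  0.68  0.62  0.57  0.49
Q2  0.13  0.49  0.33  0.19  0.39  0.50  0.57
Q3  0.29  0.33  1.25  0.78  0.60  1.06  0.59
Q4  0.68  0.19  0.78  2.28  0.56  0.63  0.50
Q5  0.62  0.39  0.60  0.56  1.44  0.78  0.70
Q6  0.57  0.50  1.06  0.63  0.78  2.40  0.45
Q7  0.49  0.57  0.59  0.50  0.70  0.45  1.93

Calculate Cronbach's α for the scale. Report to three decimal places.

Cronbach's α = 0.797

sum of item variances = 0.81 + 0.49 + 1.25 + 2.28 + 1.44 + 2.40 + 1.93 = 10.60
Sum of the distinct covariances = 11.41
σ²_total = 10.60 + 2 × 11.41 = 33.42
α = (k/(k−1))·(1 − sum of item variances/σ²_total) = (7/6)·(1 − 10.60/33.42) = 0.797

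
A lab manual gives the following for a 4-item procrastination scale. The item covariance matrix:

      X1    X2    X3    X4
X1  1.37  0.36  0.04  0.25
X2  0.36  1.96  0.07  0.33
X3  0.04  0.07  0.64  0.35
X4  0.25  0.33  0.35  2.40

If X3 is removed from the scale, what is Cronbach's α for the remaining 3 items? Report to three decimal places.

Cronbach's α = 0.371

Remaining items: X1, X2, X4 (k = 3).
Σσ²ᵢ = 1.37 + 1.96 + 2.40 = 5.73
σ²_T = 5.73 + 2 × 0.94 = 7.61
α (item deleted) = (3/2)·(1 − 5.73/7.61) = 0.371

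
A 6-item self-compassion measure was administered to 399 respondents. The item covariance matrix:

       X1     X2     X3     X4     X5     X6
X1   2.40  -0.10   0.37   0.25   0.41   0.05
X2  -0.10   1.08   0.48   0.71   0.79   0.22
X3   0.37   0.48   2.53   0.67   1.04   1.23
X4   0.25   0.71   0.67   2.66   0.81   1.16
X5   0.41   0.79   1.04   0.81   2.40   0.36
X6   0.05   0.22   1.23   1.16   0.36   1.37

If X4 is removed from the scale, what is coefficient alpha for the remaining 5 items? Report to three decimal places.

α = 0.622

Remaining items: X1, X2, X3, X5, X6 (k = 5).
ΣVar(i) = 2.40 + 1.08 + 2.53 + 2.40 + 1.37 = 9.78
total variance = 9.78 + 2 × 4.85 = 19.48
α (item deleted) = (5/4)·(1 − 9.78/19.48) = 0.622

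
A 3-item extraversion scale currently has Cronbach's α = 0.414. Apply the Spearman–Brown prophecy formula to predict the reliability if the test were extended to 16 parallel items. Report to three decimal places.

Length factor m = 16/3 = 5.3333
α' = m·α / (1 + (m−1)·α)
   = 16/3 × 0.414 / (1 + (16/3 − 1) × 0.414)
   = 2.2080 / 2.7940 = 0.790

predicted reliability = 0.790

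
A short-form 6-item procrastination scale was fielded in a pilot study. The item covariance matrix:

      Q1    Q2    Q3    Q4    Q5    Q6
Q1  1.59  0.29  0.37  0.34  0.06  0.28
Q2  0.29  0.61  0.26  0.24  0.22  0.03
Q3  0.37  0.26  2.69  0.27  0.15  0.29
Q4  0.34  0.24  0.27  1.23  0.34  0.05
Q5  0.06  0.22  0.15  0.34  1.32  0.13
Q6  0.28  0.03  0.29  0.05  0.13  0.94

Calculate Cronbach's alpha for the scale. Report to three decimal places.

Cronbach's alpha = 0.530

Σσᵢ² = 1.59 + 0.61 + 2.69 + 1.23 + 1.32 + 0.94 = 8.38
Σ_{i<j} σ_ij = 3.32
σ²_T = 8.38 + 2 × 3.32 = 15.02
α = (k/(k−1))·(1 − Σσᵢ²/σ²_T) = (6/5)·(1 − 8.38/15.02) = 0.530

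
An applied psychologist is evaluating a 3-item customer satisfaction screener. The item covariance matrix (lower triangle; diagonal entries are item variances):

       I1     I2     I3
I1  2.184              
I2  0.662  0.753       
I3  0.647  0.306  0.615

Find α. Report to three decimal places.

ΣVar(i) = 2.184 + 0.753 + 0.615 = 3.552
Sum of the distinct covariances = 1.615
total variance = 3.552 + 2 × 1.615 = 6.782
α = (k/(k−1))·(1 − ΣVar(i)/total variance) = (3/2)·(1 − 3.552/6.782) = 0.714

α = 0.714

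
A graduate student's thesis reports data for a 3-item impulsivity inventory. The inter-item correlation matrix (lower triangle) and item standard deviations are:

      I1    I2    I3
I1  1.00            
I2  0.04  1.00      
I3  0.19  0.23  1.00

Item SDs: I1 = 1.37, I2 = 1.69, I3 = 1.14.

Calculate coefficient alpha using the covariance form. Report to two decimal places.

Σσ²ᵢ = 1.37² + 1.69² + 1.14² = 6.0326
Covariances σ_ij = r_ij · s_i · s_j:
  σ(I1,I2) = 0.04 × 1.37 × 1.69 = 0.0926
  σ(I1,I3) = 0.19 × 1.37 × 1.14 = 0.2967
  σ(I2,I3) = 0.23 × 1.69 × 1.14 = 0.4431
σ²_T = Σσ²ᵢ + 2·Σσ_ij = 6.0326 + 2 × 0.8324 = 7.6974
α = (3/2)·(1 − 6.0326/7.6974) = 0.32

coefficient alpha = 0.32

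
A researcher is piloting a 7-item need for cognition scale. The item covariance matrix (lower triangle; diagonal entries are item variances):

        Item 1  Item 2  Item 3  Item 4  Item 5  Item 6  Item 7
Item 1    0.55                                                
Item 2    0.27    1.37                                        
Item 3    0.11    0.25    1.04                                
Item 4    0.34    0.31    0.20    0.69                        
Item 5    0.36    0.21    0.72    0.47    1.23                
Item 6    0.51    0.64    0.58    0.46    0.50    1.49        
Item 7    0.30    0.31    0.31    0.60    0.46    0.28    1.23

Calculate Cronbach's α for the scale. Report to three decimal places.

Σσ²ᵢ = 0.55 + 1.37 + 1.04 + 0.69 + 1.23 + 1.49 + 1.23 = 7.60
Sum of off-diagonal covariances = 8.19
σ²_T = 7.60 + 2 × 8.19 = 23.98
α = (k/(k−1))·(1 − Σσ²ᵢ/σ²_T) = (7/6)·(1 − 7.60/23.98) = 0.797

Cronbach's α = 0.797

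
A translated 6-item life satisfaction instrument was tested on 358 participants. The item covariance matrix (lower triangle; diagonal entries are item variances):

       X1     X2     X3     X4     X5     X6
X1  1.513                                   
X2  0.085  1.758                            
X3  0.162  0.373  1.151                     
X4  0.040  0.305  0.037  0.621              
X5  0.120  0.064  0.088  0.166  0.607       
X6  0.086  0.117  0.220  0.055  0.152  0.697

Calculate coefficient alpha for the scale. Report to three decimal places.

ΣVar(i) = 1.513 + 1.758 + 1.151 + 0.621 + 0.607 + 0.697 = 6.347
Sum of the distinct covariances = 2.070
σ²_total = 6.347 + 2 × 2.070 = 10.487
α = (k/(k−1))·(1 − ΣVar(i)/σ²_total) = (6/5)·(1 − 6.347/10.487) = 0.474

coefficient alpha = 0.474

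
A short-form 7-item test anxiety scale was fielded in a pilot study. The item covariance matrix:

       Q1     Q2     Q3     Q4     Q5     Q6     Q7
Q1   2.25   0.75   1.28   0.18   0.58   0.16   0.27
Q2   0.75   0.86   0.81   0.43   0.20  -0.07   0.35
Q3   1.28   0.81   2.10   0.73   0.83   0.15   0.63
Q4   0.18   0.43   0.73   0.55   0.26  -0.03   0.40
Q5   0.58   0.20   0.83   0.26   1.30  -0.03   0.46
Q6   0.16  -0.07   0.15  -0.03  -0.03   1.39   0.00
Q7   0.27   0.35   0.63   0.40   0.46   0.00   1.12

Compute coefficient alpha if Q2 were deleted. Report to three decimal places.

Remaining items: Q1, Q3, Q4, Q5, Q6, Q7 (k = 6).
Σσᵢ² = 2.25 + 2.10 + 0.55 + 1.30 + 1.39 + 1.12 = 8.71
σ²_T = 8.71 + 2 × 5.87 = 20.45
α (item deleted) = (6/5)·(1 − 8.71/20.45) = 0.689

coefficient alpha = 0.689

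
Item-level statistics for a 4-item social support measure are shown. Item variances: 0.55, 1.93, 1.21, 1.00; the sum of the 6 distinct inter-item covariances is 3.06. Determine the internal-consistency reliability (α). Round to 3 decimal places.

α = 0.755

Σσᵢ² = 0.55 + 1.93 + 1.21 + 1.00 = 4.69
Sum of distinct covariances = 3.06
σ²_total = Σσᵢ² + 2·Σcov = 4.69 + 2 × 3.06 = 10.81
α = (4/3)·(1 − 4.69/10.81) = 0.755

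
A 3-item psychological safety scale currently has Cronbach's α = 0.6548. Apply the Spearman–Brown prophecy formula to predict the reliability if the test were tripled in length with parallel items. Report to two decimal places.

Length factor m = 3
α' = m·α / (1 + (m−1)·α)
   = 3 × 0.6548 / (1 + (3 − 1) × 0.6548)
   = 1.9644 / 2.3096 = 0.85

predicted reliability = 0.85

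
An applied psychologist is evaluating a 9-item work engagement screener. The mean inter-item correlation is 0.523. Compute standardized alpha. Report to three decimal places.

Standardized α = k·r̄ / (1 + (k−1)·r̄) = 9 × 0.523 / (1 + 8 × 0.523)
  = 4.7070 / 5.1840 = 0.908

α = 0.908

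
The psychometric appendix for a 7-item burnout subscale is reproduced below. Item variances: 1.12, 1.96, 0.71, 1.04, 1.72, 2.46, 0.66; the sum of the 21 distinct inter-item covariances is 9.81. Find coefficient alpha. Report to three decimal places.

coefficient alpha = 0.781

Σσᵢ² = 1.12 + 1.96 + 0.71 + 1.04 + 1.72 + 2.46 + 0.66 = 9.67
Sum of distinct covariances = 9.81
σ²_total = Σσᵢ² + 2·Σcov = 9.67 + 2 × 9.81 = 29.29
α = (7/6)·(1 − 9.67/29.29) = 0.781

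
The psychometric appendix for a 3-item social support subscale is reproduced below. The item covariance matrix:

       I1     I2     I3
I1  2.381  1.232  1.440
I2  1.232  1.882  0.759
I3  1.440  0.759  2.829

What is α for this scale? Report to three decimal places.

α = 0.738

sum of item variances = 2.381 + 1.882 + 2.829 = 7.092
Sum of the distinct covariances = 3.431
Var(T) = 7.092 + 2 × 3.431 = 13.954
α = (k/(k−1))·(1 − sum of item variances/Var(T)) = (3/2)·(1 − 7.092/13.954) = 0.738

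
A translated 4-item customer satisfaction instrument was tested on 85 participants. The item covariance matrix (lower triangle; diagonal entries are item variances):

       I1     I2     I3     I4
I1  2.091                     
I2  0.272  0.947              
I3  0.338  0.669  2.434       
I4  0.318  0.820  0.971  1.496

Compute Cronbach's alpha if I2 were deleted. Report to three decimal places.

Remaining items: I1, I3, I4 (k = 3).
ΣVar(i) = 2.091 + 2.434 + 1.496 = 6.021
σ²_T = 6.021 + 2 × 1.627 = 9.275
α (item deleted) = (3/2)·(1 − 6.021/9.275) = 0.526

α = 0.526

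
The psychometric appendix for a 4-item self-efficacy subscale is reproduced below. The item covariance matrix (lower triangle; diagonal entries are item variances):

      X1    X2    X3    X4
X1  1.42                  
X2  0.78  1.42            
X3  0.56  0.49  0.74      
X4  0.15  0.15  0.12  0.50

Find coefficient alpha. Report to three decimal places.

Σσ²ᵢ = 1.42 + 1.42 + 0.74 + 0.50 = 4.08
Sum of the distinct covariances = 2.25
total variance = 4.08 + 2 × 2.25 = 8.58
α = (k/(k−1))·(1 − Σσ²ᵢ/total variance) = (4/3)·(1 − 4.08/8.58) = 0.699

coefficient alpha = 0.699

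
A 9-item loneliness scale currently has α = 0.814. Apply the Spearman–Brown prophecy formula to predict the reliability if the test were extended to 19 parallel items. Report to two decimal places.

Length factor m = 19/9 = 2.1111
α' = m·α / (1 + (m−1)·α)
   = 19/9 × 0.814 / (1 + (19/9 − 1) × 0.814)
   = 1.7184 / 1.9044 = 0.90

predicted reliability = 0.90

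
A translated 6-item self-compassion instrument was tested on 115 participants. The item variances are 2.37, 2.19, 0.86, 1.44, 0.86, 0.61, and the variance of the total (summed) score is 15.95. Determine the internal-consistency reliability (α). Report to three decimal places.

ΣVar(i) = 2.37 + 2.19 + 0.86 + 1.44 + 0.86 + 0.61 = 8.33
α = (k/(k−1))·(1 − ΣVar(i)/Var(T)) = (6/5)·(1 − 8.33/15.95) = 0.573

α = 0.573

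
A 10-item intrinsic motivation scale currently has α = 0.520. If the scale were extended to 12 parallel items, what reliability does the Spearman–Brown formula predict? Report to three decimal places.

predicted reliability = 0.565

Length factor m = 12/10 = 1.2000
α' = m·α / (1 + (m−1)·α)
   = 12/10 × 0.520 / (1 + (12/10 − 1) × 0.520)
   = 0.6240 / 1.1040 = 0.565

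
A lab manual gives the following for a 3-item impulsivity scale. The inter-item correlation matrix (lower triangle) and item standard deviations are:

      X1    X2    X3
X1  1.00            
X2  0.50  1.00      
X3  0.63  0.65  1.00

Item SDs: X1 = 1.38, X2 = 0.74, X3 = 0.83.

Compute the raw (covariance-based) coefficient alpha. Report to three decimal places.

α = 0.764

Σσ²ᵢ = 1.38² + 0.74² + 0.83² = 3.1409
Covariances σ_ij = r_ij · s_i · s_j:
  σ(X1,X2) = 0.50 × 1.38 × 0.74 = 0.5106
  σ(X1,X3) = 0.63 × 1.38 × 0.83 = 0.7216
  σ(X2,X3) = 0.65 × 0.74 × 0.83 = 0.3992
σ²_T = Σσ²ᵢ + 2·Σσ_ij = 3.1409 + 2 × 1.6314 = 6.4037
α = (3/2)·(1 − 3.1409/6.4037) = 0.764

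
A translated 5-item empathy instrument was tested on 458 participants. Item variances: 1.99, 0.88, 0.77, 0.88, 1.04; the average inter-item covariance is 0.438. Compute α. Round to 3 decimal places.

sum of item variances = 1.99 + 0.88 + 0.77 + 0.88 + 1.04 = 5.56
Sum of the 10 distinct covariances = 10 × 0.438 = 4.380
total variance = sum of item variances + 2·Σcov = 5.56 + 2 × 4.380 = 14.320
α = (5/4)·(1 − 5.56/14.320) = 0.765

α = 0.765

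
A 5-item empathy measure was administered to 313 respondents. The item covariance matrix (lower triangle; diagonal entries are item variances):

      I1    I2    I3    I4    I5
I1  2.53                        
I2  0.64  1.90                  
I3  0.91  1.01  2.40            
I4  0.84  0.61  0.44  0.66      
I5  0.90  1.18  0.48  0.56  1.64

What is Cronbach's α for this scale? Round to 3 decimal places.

Cronbach's α = 0.780

Σσᵢ² = 2.53 + 1.90 + 2.40 + 0.66 + 1.64 = 9.13
Sum of off-diagonal covariances = 7.57
Var(T) = 9.13 + 2 × 7.57 = 24.27
α = (k/(k−1))·(1 − Σσᵢ²/Var(T)) = (5/4)·(1 − 9.13/24.27) = 0.780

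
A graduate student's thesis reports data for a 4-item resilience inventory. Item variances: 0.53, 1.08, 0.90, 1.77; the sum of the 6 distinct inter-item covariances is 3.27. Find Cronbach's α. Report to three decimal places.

Cronbach's α = 0.806

Σσᵢ² = 0.53 + 1.08 + 0.90 + 1.77 = 4.28
Sum of distinct covariances = 3.27
σ²_total = Σσᵢ² + 2·Σcov = 4.28 + 2 × 3.27 = 10.82
α = (4/3)·(1 − 4.28/10.82) = 0.806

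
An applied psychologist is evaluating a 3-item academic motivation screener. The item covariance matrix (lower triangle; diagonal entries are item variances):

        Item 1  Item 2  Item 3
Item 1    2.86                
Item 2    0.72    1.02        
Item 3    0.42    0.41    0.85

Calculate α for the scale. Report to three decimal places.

α = 0.594

Σσᵢ² = 2.86 + 1.02 + 0.85 = 4.73
Sum of the distinct covariances = 1.55
total variance = 4.73 + 2 × 1.55 = 7.83
α = (k/(k−1))·(1 − Σσᵢ²/total variance) = (3/2)·(1 − 4.73/7.83) = 0.594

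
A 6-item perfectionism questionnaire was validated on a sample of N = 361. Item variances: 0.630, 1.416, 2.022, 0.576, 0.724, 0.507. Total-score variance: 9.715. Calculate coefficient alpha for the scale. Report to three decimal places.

sum of item variances = 0.630 + 1.416 + 2.022 + 0.576 + 0.724 + 0.507 = 5.875
α = (k/(k−1))·(1 − sum of item variances/σ²_total) = (6/5)·(1 − 5.875/9.715) = 0.474

α = 0.474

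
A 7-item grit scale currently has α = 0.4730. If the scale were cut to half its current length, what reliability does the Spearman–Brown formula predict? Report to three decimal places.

Length factor m = 1/2
α' = m·α / (1 − (1−m)·α)
   = 1/2 × 0.4730 / (1 − (1 − 1/2) × 0.4730)
   = 0.2365 / 0.7635 = 0.310

predicted reliability = 0.310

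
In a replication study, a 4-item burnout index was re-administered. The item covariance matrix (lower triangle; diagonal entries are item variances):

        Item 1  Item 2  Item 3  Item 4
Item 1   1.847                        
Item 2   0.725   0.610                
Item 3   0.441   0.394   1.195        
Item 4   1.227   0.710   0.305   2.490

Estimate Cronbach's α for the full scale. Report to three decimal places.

Cronbach's α = 0.738

sum of item variances = 1.847 + 0.610 + 1.195 + 2.490 = 6.142
Sum of the distinct covariances = 3.802
Var(T) = 6.142 + 2 × 3.802 = 13.746
α = (k/(k−1))·(1 − sum of item variances/Var(T)) = (4/3)·(1 − 6.142/13.746) = 0.738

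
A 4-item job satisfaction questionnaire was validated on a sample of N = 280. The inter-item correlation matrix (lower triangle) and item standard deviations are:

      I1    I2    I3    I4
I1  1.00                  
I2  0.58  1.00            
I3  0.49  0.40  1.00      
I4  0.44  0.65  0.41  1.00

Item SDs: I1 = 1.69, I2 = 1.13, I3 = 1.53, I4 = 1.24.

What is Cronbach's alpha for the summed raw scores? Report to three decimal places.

Σσ²ᵢ = 1.69² + 1.13² + 1.53² + 1.24² = 8.0115
Covariances σ_ij = r_ij · s_i · s_j:
  σ(I1,I2) = 0.58 × 1.69 × 1.13 = 1.1076
  σ(I1,I3) = 0.49 × 1.69 × 1.53 = 1.2670
  σ(I1,I4) = 0.44 × 1.69 × 1.24 = 0.9221
  σ(I2,I3) = 0.40 × 1.13 × 1.53 = 0.6916
  σ(I2,I4) = 0.65 × 1.13 × 1.24 = 0.9108
  σ(I3,I4) = 0.41 × 1.53 × 1.24 = 0.7779
σ²_T = Σσ²ᵢ + 2·Σσ_ij = 8.0115 + 2 × 5.6770 = 19.3655
α = (4/3)·(1 − 8.0115/19.3655) = 0.782

Cronbach's alpha = 0.782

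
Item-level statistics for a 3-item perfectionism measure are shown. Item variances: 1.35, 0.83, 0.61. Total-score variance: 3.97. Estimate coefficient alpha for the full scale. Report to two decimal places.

sum of item variances = 1.35 + 0.83 + 0.61 = 2.79
α = (k/(k−1))·(1 − sum of item variances/total variance) = (3/2)·(1 − 2.79/3.97) = 0.45

coefficient alpha = 0.45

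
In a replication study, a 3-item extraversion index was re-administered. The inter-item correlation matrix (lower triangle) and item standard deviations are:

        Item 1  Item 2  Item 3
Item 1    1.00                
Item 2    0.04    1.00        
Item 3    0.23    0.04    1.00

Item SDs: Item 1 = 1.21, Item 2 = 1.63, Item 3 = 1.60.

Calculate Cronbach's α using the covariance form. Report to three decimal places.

Σσ²ᵢ = 1.21² + 1.63² + 1.60² = 6.6810
Covariances σ_ij = r_ij · s_i · s_j:
  σ(Item 1,Item 2) = 0.04 × 1.21 × 1.63 = 0.0789
  σ(Item 1,Item 3) = 0.23 × 1.21 × 1.60 = 0.4453
  σ(Item 2,Item 3) = 0.04 × 1.63 × 1.60 = 0.1043
σ²_T = Σσ²ᵢ + 2·Σσ_ij = 6.6810 + 2 × 0.6285 = 7.9380
α = (3/2)·(1 − 6.6810/7.9380) = 0.238

Cronbach's α = 0.238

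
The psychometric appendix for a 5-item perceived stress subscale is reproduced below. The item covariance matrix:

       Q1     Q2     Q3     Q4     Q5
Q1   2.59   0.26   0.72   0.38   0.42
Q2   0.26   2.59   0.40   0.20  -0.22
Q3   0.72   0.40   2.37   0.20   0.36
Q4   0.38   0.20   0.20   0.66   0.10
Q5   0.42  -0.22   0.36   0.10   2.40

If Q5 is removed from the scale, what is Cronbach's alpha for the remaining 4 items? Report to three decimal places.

Remaining items: Q1, Q2, Q3, Q4 (k = 4).
Σσ²ᵢ = 2.59 + 2.59 + 2.37 + 0.66 = 8.21
total variance = 8.21 + 2 × 2.16 = 12.53
α (item deleted) = (4/3)·(1 − 8.21/12.53) = 0.460

α = 0.460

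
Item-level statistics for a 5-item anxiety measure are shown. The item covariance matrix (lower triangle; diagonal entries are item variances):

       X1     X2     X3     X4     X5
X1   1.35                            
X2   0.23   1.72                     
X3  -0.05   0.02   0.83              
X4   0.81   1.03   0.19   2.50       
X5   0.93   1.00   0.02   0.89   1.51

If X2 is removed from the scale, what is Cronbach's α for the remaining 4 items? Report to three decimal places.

Remaining items: X1, X3, X4, X5 (k = 4).
sum of item variances = 1.35 + 0.83 + 2.50 + 1.51 = 6.19
σ²_T = 6.19 + 2 × 2.79 = 11.77
α (item deleted) = (4/3)·(1 − 6.19/11.77) = 0.632

α = 0.632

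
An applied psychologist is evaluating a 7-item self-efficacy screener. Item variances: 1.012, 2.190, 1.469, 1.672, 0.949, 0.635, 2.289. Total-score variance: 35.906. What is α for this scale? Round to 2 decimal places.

sum of item variances = 1.012 + 2.190 + 1.469 + 1.672 + 0.949 + 0.635 + 2.289 = 10.216
α = (k/(k−1))·(1 − sum of item variances/Var(T)) = (7/6)·(1 − 10.216/35.906) = 0.83

α = 0.83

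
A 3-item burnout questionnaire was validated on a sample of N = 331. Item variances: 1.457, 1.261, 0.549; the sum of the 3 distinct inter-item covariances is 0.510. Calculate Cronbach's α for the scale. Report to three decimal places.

Σσ²ᵢ = 1.457 + 1.261 + 0.549 = 3.267
Sum of distinct covariances = 0.510
Var(T) = Σσ²ᵢ + 2·Σcov = 3.267 + 2 × 0.510 = 4.287
α = (3/2)·(1 − 3.267/4.287) = 0.357

Cronbach's α = 0.357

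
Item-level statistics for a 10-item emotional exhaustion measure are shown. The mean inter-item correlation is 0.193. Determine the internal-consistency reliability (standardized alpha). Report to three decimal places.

standardized alpha = 0.705

Standardized α = k·r̄ / (1 + (k−1)·r̄) = 10 × 0.193 / (1 + 9 × 0.193)
  = 1.9300 / 2.7370 = 0.705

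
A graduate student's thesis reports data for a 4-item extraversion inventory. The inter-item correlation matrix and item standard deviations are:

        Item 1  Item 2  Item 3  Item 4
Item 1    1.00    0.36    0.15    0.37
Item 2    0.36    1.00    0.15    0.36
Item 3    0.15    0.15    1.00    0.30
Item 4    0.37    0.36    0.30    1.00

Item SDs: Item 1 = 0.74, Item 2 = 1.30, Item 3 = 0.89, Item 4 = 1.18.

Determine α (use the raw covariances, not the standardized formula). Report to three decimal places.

Σσ²ᵢ = 0.74² + 1.30² + 0.89² + 1.18² = 4.4221
Covariances σ_ij = r_ij · s_i · s_j:
  σ(Item 1,Item 2) = 0.36 × 0.74 × 1.30 = 0.3463
  σ(Item 1,Item 3) = 0.15 × 0.74 × 0.89 = 0.0988
  σ(Item 1,Item 4) = 0.37 × 0.74 × 1.18 = 0.3231
  σ(Item 2,Item 3) = 0.15 × 1.30 × 0.89 = 0.1736
  σ(Item 2,Item 4) = 0.36 × 1.30 × 1.18 = 0.5522
  σ(Item 3,Item 4) = 0.30 × 0.89 × 1.18 = 0.3151
σ²_T = Σσ²ᵢ + 2·Σσ_ij = 4.4221 + 2 × 1.8091 = 8.0403
α = (4/3)·(1 − 4.4221/8.0403) = 0.600

α = 0.600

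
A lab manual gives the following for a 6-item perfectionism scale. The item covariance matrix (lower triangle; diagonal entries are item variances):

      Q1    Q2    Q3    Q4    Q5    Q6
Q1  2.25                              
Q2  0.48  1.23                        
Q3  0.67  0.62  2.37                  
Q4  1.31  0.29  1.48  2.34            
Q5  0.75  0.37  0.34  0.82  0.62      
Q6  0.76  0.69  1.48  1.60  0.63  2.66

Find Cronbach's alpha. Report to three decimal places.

Cronbach's alpha = 0.818

Σσ²ᵢ = 2.25 + 1.23 + 2.37 + 2.34 + 0.62 + 2.66 = 11.47
Sum of the distinct covariances = 12.29
total variance = 11.47 + 2 × 12.29 = 36.05
α = (k/(k−1))·(1 − Σσ²ᵢ/total variance) = (6/5)·(1 − 11.47/36.05) = 0.818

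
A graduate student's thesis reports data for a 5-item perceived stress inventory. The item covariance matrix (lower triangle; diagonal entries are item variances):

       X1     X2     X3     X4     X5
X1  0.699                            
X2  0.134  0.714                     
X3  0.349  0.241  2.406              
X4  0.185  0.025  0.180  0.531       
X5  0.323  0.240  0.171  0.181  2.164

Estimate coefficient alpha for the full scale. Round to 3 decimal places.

Σσᵢ² = 0.699 + 0.714 + 2.406 + 0.531 + 2.164 = 6.514
Σ_{i<j} σ_ij = 2.029
σ²_T = 6.514 + 2 × 2.029 = 10.572
α = (k/(k−1))·(1 − Σσᵢ²/σ²_T) = (5/4)·(1 − 6.514/10.572) = 0.480

α = 0.480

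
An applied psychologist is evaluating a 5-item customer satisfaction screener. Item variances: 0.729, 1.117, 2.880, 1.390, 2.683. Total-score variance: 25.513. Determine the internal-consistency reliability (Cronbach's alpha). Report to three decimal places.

ΣVar(i) = 0.729 + 1.117 + 2.880 + 1.390 + 2.683 = 8.799
α = (k/(k−1))·(1 − ΣVar(i)/σ²_T) = (5/4)·(1 − 8.799/25.513) = 0.819

α = 0.819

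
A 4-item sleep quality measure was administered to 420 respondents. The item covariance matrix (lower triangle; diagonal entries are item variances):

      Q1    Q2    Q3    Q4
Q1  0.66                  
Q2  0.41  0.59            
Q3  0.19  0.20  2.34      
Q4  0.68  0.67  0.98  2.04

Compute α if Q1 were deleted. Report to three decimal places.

Remaining items: Q2, Q3, Q4 (k = 3).
sum of item variances = 0.59 + 2.34 + 2.04 = 4.97
total variance = 4.97 + 2 × 1.85 = 8.67
α (item deleted) = (3/2)·(1 − 4.97/8.67) = 0.640

α = 0.640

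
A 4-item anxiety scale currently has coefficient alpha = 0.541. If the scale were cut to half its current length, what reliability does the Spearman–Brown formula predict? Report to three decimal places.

Length factor m = 1/2
α' = m·α / (1 − (1−m)·α)
   = 1/2 × 0.541 / (1 − (1 − 1/2) × 0.541)
   = 0.2705 / 0.7295 = 0.371

predicted reliability = 0.371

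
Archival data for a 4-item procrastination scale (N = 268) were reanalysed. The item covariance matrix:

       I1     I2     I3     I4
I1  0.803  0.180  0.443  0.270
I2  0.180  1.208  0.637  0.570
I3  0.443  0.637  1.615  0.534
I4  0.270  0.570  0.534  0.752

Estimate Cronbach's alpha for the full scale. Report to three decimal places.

sum of item variances = 0.803 + 1.208 + 1.615 + 0.752 = 4.378
Sum of the distinct covariances = 2.634
σ²_total = 4.378 + 2 × 2.634 = 9.646
α = (k/(k−1))·(1 − sum of item variances/σ²_total) = (4/3)·(1 − 4.378/9.646) = 0.728

α = 0.728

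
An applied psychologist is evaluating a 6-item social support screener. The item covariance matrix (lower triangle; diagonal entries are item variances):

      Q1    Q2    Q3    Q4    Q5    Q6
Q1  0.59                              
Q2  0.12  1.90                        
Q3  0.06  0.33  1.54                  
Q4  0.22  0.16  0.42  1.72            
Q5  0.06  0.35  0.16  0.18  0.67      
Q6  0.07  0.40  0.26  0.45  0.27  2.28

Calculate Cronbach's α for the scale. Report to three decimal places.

sum of item variances = 0.59 + 1.90 + 1.54 + 1.72 + 0.67 + 2.28 = 8.70
Sum of the distinct covariances = 3.51
total variance = 8.70 + 2 × 3.51 = 15.72
α = (k/(k−1))·(1 − sum of item variances/total variance) = (6/5)·(1 − 8.70/15.72) = 0.536

α = 0.536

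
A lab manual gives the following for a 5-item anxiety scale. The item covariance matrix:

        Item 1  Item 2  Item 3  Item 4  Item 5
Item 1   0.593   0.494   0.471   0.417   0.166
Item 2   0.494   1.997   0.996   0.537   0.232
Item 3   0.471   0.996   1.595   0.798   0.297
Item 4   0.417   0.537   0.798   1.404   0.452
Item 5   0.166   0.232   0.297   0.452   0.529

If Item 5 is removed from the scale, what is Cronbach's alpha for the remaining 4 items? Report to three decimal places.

α = 0.761

Remaining items: Item 1, Item 2, Item 3, Item 4 (k = 4).
ΣVar(i) = 0.593 + 1.997 + 1.595 + 1.404 = 5.589
Var(T) = 5.589 + 2 × 3.713 = 13.015
α (item deleted) = (4/3)·(1 − 5.589/13.015) = 0.761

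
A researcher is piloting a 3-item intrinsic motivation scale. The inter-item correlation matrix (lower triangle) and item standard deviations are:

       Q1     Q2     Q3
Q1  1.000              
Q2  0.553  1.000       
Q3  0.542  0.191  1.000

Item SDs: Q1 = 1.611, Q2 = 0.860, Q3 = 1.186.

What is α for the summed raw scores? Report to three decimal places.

α = 0.686

Σσ²ᵢ = 1.611² + 0.860² + 1.186² = 4.7415
Covariances σ_ij = r_ij · s_i · s_j:
  σ(Q1,Q2) = 0.553 × 1.611 × 0.860 = 0.7662
  σ(Q1,Q3) = 0.542 × 1.611 × 1.186 = 1.0356
  σ(Q2,Q3) = 0.191 × 0.860 × 1.186 = 0.1948
σ²_T = Σσ²ᵢ + 2·Σσ_ij = 4.7415 + 2 × 1.9966 = 8.7347
α = (3/2)·(1 − 4.7415/8.7347) = 0.686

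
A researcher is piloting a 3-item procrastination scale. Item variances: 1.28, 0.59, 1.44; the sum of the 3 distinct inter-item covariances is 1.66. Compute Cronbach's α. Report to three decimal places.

Cronbach's α = 0.751

sum of item variances = 1.28 + 0.59 + 1.44 = 3.31
Sum of distinct covariances = 1.66
Var(T) = sum of item variances + 2·Σcov = 3.31 + 2 × 1.66 = 6.63
α = (3/2)·(1 − 3.31/6.63) = 0.751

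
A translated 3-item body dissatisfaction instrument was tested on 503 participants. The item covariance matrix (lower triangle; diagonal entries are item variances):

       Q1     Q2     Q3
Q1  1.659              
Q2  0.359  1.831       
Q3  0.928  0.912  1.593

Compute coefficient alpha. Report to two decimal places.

α = 0.70

sum of item variances = 1.659 + 1.831 + 1.593 = 5.083
Sum of the distinct covariances = 2.199
Var(T) = 5.083 + 2 × 2.199 = 9.481
α = (k/(k−1))·(1 − sum of item variances/Var(T)) = (3/2)·(1 − 5.083/9.481) = 0.70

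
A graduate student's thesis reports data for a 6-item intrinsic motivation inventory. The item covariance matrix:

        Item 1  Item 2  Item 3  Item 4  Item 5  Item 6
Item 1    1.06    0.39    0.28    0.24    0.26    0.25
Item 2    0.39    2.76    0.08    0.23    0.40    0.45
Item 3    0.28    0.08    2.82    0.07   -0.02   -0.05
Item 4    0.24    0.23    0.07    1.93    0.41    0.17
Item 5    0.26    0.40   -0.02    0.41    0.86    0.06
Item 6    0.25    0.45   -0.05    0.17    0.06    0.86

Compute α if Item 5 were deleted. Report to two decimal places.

Remaining items: Item 1, Item 2, Item 3, Item 4, Item 6 (k = 5).
Σσ²ᵢ = 1.06 + 2.76 + 2.82 + 1.93 + 0.86 = 9.43
Var(T) = 9.43 + 2 × 2.11 = 13.65
α (item deleted) = (5/4)·(1 − 9.43/13.65) = 0.39

α = 0.39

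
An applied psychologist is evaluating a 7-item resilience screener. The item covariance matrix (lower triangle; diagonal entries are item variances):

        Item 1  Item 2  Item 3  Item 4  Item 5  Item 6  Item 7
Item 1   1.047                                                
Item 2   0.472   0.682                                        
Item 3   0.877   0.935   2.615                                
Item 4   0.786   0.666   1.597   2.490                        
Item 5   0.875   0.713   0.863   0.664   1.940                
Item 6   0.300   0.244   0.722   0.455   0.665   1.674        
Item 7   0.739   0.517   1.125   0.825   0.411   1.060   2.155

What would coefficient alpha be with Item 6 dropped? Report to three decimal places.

Remaining items: Item 1, Item 2, Item 3, Item 4, Item 5, Item 7 (k = 6).
Σσ²ᵢ = 1.047 + 0.682 + 2.615 + 2.490 + 1.940 + 2.155 = 10.929
total variance = 10.929 + 2 × 12.065 = 35.059
α (item deleted) = (6/5)·(1 − 10.929/35.059) = 0.826

α = 0.826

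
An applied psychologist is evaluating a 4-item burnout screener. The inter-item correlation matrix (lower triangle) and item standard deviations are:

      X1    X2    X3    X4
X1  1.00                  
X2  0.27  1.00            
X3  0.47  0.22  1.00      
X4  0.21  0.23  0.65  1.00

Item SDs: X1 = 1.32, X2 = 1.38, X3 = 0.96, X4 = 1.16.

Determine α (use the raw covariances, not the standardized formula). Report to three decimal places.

α = 0.648

Σσ²ᵢ = 1.32² + 1.38² + 0.96² + 1.16² = 5.9140
Covariances σ_ij = r_ij · s_i · s_j:
  σ(X1,X2) = 0.27 × 1.32 × 1.38 = 0.4918
  σ(X1,X3) = 0.47 × 1.32 × 0.96 = 0.5956
  σ(X1,X4) = 0.21 × 1.32 × 1.16 = 0.3216
  σ(X2,X3) = 0.22 × 1.38 × 0.96 = 0.2915
  σ(X2,X4) = 0.23 × 1.38 × 1.16 = 0.3682
  σ(X3,X4) = 0.65 × 0.96 × 1.16 = 0.7238
σ²_T = Σσ²ᵢ + 2·Σσ_ij = 5.9140 + 2 × 2.7925 = 11.4990
α = (4/3)·(1 − 5.9140/11.4990) = 0.648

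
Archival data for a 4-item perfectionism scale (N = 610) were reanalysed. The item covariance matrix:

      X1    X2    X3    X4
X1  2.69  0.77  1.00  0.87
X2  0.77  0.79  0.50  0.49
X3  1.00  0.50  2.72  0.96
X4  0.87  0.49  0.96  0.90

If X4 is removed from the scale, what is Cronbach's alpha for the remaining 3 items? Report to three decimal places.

α = 0.634

Remaining items: X1, X2, X3 (k = 3).
ΣVar(i) = 2.69 + 0.79 + 2.72 = 6.20
σ²_T = 6.20 + 2 × 2.27 = 10.74
α (item deleted) = (3/2)·(1 − 6.20/10.74) = 0.634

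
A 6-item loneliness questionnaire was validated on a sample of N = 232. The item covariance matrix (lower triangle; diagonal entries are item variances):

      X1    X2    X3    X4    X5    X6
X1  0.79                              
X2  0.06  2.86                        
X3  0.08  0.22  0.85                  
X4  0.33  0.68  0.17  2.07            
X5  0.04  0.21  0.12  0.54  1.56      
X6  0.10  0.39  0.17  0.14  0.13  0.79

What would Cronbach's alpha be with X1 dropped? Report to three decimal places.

Cronbach's alpha = 0.507

Remaining items: X2, X3, X4, X5, X6 (k = 5).
Σσᵢ² = 2.86 + 0.85 + 2.07 + 1.56 + 0.79 = 8.13
σ²_T = 8.13 + 2 × 2.77 = 13.67
α (item deleted) = (5/4)·(1 − 8.13/13.67) = 0.507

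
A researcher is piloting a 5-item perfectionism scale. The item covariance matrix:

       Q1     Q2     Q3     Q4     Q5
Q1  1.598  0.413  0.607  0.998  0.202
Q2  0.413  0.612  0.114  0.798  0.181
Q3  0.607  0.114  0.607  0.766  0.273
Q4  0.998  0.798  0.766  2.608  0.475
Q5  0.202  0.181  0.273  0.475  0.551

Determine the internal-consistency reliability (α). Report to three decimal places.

α = 0.772

ΣVar(i) = 1.598 + 0.612 + 0.607 + 2.608 + 0.551 = 5.976
Sum of the distinct covariances = 4.827
σ²_T = 5.976 + 2 × 4.827 = 15.630
α = (k/(k−1))·(1 − ΣVar(i)/σ²_T) = (5/4)·(1 − 5.976/15.630) = 0.772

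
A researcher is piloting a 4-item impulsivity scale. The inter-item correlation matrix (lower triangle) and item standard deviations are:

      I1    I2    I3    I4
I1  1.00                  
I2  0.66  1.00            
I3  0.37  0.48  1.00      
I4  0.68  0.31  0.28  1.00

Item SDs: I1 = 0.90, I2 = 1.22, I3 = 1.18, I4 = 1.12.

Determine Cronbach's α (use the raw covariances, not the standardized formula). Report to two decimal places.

α = 0.76

Σσ²ᵢ = 0.90² + 1.22² + 1.18² + 1.12² = 4.9452
Covariances σ_ij = r_ij · s_i · s_j:
  σ(I1,I2) = 0.66 × 0.90 × 1.22 = 0.7247
  σ(I1,I3) = 0.37 × 0.90 × 1.18 = 0.3929
  σ(I1,I4) = 0.68 × 0.90 × 1.12 = 0.6854
  σ(I2,I3) = 0.48 × 1.22 × 1.18 = 0.6910
  σ(I2,I4) = 0.31 × 1.22 × 1.12 = 0.4236
  σ(I3,I4) = 0.28 × 1.18 × 1.12 = 0.3700
σ²_T = Σσ²ᵢ + 2·Σσ_ij = 4.9452 + 2 × 3.2876 = 11.5204
α = (4/3)·(1 − 4.9452/11.5204) = 0.76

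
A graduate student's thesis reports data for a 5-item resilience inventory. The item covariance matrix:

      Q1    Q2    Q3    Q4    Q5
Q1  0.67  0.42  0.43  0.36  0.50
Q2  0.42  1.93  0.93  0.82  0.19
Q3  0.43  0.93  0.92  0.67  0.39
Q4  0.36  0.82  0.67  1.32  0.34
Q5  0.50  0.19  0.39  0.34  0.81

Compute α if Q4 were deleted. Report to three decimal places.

α = 0.759

Remaining items: Q1, Q2, Q3, Q5 (k = 4).
sum of item variances = 0.67 + 1.93 + 0.92 + 0.81 = 4.33
σ²_total = 4.33 + 2 × 2.86 = 10.05
α (item deleted) = (4/3)·(1 − 4.33/10.05) = 0.759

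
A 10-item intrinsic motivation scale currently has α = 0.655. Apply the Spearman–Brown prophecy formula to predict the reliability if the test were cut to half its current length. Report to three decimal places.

predicted reliability = 0.487

Length factor m = 1/2
α' = m·α / (1 − (1−m)·α)
   = 1/2 × 0.655 / (1 − (1 − 1/2) × 0.655)
   = 0.3275 / 0.6725 = 0.487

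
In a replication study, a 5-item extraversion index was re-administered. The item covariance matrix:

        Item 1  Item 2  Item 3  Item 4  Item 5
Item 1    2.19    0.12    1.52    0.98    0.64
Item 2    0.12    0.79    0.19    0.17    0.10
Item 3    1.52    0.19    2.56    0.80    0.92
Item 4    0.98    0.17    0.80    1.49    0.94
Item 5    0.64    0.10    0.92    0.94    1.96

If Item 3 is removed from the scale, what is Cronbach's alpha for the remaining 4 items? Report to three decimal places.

α = 0.638

Remaining items: Item 1, Item 2, Item 4, Item 5 (k = 4).
sum of item variances = 2.19 + 0.79 + 1.49 + 1.96 = 6.43
Var(T) = 6.43 + 2 × 2.95 = 12.33
α (item deleted) = (4/3)·(1 − 6.43/12.33) = 0.638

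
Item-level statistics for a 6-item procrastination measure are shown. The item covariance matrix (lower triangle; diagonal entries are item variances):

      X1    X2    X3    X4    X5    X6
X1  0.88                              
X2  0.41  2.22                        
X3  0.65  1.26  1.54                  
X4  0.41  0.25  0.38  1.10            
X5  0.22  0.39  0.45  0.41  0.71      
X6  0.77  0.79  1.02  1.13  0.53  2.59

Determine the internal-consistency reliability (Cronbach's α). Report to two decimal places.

ΣVar(i) = 0.88 + 2.22 + 1.54 + 1.10 + 0.71 + 2.59 = 9.04
Sum of the distinct covariances = 9.07
Var(T) = 9.04 + 2 × 9.07 = 27.18
α = (k/(k−1))·(1 − ΣVar(i)/Var(T)) = (6/5)·(1 − 9.04/27.18) = 0.80

Cronbach's α = 0.80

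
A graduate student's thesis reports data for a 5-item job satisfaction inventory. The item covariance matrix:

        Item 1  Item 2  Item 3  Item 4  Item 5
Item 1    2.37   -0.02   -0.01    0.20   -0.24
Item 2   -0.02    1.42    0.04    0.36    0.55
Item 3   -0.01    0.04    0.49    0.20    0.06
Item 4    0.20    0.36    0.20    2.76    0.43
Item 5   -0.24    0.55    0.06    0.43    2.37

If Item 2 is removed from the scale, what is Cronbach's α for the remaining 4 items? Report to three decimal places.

Remaining items: Item 1, Item 3, Item 4, Item 5 (k = 4).
Σσᵢ² = 2.37 + 0.49 + 2.76 + 2.37 = 7.99
σ²_total = 7.99 + 2 × 0.64 = 9.27
α (item deleted) = (4/3)·(1 − 7.99/9.27) = 0.184

Cronbach's α = 0.184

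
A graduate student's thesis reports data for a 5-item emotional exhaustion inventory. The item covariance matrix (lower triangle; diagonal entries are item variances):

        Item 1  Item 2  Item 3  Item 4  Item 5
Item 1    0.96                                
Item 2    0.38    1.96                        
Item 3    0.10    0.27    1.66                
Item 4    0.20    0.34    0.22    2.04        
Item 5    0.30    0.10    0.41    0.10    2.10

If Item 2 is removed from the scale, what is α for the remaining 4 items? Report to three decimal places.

α = 0.377

Remaining items: Item 1, Item 3, Item 4, Item 5 (k = 4).
ΣVar(i) = 0.96 + 1.66 + 2.04 + 2.10 = 6.76
σ²_T = 6.76 + 2 × 1.33 = 9.42
α (item deleted) = (4/3)·(1 − 6.76/9.42) = 0.377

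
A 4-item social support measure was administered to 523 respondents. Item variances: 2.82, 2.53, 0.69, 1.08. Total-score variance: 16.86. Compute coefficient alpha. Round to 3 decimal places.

α = 0.770

Σσᵢ² = 2.82 + 2.53 + 0.69 + 1.08 = 7.12
α = (k/(k−1))·(1 − Σσᵢ²/total variance) = (4/3)·(1 − 7.12/16.86) = 0.770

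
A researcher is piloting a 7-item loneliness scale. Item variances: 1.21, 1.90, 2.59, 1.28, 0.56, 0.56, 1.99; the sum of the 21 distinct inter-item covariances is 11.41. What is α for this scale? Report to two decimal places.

Σσ²ᵢ = 1.21 + 1.90 + 2.59 + 1.28 + 0.56 + 0.56 + 1.99 = 10.09
Sum of distinct covariances = 11.41
total variance = Σσ²ᵢ + 2·Σcov = 10.09 + 2 × 11.41 = 32.91
α = (7/6)·(1 − 10.09/32.91) = 0.81

α = 0.81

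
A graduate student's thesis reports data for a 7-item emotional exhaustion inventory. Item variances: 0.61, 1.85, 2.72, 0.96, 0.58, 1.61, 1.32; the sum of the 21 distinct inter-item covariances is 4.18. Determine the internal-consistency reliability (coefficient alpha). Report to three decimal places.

coefficient alpha = 0.542

sum of item variances = 0.61 + 1.85 + 2.72 + 0.96 + 0.58 + 1.61 + 1.32 = 9.65
Sum of distinct covariances = 4.18
total variance = sum of item variances + 2·Σcov = 9.65 + 2 × 4.18 = 18.01
α = (7/6)·(1 − 9.65/18.01) = 0.542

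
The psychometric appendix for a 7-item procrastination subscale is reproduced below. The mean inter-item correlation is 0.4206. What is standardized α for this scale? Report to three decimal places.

standardized α = 0.836

Standardized α = k·r̄ / (1 + (k−1)·r̄) = 7 × 0.4206 / (1 + 6 × 0.4206)
  = 2.9442 / 3.5236 = 0.836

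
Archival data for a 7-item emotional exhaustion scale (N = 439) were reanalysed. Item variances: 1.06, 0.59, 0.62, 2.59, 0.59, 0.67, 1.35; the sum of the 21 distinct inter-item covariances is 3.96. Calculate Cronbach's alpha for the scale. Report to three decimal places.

Cronbach's alpha = 0.600

ΣVar(i) = 1.06 + 0.59 + 0.62 + 2.59 + 0.59 + 0.67 + 1.35 = 7.47
Sum of distinct covariances = 3.96
σ²_total = ΣVar(i) + 2·Σcov = 7.47 + 2 × 3.96 = 15.39
α = (7/6)·(1 − 7.47/15.39) = 0.600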